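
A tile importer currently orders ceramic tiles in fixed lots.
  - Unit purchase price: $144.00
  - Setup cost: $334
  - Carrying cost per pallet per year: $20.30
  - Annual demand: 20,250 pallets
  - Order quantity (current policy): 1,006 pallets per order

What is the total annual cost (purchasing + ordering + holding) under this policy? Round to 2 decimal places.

$2,932,934.06

Orders/yr = 20,250/1,006 = 20.129; ordering cost = 20.129 × $334 = $6,723.16
Average inventory = 1,006/2 = 503; holding cost = 503 × $20.3 = $10,210.90
Purchase cost = D·C = 20,250 × 144 = $2,916,000.00
Total = $6,723.16 + $10,210.90 + $2,916,000.00 = $2,932,934.06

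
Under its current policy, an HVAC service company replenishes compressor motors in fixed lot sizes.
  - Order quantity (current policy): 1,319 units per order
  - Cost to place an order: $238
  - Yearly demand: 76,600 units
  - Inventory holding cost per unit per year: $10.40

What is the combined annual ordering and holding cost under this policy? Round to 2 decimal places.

$20,680.48

Annual ordering cost = (D/Q)·S = (76,600/1,319) × 238 = $13,821.68
Annual holding cost  = (Q/2)·H = (1,319/2) × 10.4 = $6,858.80
Total = $13,821.68 + $6,858.80 = $20,680.48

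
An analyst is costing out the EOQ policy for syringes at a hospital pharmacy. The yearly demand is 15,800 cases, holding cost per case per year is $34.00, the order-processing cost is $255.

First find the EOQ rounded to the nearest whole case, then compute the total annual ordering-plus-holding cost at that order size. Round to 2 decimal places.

2DS/H = 2·15,800·255/34 = 237,000.00
EOQ = √237,000.00 ≈ 486.83 → Q = 487 cases
Annual ordering cost = (D/Q)·S = (15,800/487) × 255 = $8,273.10
Annual holding cost  = (Q/2)·H = (487/2) × 34 = $8,279.00
Total = $8,273.10 + $8,279.00 = $16,552.10

$16,552.10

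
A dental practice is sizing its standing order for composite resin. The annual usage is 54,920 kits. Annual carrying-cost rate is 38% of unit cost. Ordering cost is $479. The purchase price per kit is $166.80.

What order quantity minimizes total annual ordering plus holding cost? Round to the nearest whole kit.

H = i·C = 0.38 × $166.8 = $63.3840 per kit-year
EOQ = √(2DS/H) = √(2 × 54,920 × 479 / 63.384)
    = √(830,073.20) ≈ 911.08

911 kits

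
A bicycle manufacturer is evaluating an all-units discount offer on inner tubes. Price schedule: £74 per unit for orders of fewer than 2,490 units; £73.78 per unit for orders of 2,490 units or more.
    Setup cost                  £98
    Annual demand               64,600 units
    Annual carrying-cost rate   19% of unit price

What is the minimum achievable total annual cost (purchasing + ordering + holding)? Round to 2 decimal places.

£4,786,183.15

H₁ = 19%×£74 = £14.0600;  H₂ = 19%×£73.78 = £14.0182
EOQ₁ = √(2×64,600×98/14.0600) = 948.97  (< 2,490, feasible at tier 1)
EOQ₂ = √(2×64,600×98/14.0182) = 950.38  (< 2,490 → use Q = 2,490 at tier-2 price)
TC(tier 1 (EOQ₁), Q≈949.0) = £4,793,742.49
TC(tier 2, Q≈2,490.0) = £4,786,183.15
Minimum at tier 2: £4,786,183.15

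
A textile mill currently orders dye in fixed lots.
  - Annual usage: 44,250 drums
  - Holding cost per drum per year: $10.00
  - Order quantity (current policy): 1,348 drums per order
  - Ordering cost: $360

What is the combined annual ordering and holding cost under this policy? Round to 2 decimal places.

Ordering: D/Q × S = 44,250/1,348 × $360 = $11,817.51
Holding:  Q/2 × H = 1,348/2 × $10 = $6,740.00
Total = $11,817.51 + $6,740.00 = $18,557.51

$18,557.51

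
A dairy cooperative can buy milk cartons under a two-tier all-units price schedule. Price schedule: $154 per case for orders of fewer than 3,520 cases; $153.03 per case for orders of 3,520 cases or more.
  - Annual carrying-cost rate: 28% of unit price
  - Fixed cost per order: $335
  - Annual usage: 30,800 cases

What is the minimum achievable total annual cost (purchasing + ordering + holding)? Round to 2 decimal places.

$4,773,029.92

H₁ = 28%×$154 = $43.1200;  H₂ = 28%×$153.03 = $42.8484
EOQ₁ = √(2×30,800×335/43.1200) = 691.79  (< 3,520, feasible at tier 1)
EOQ₂ = √(2×30,800×335/42.8484) = 693.98  (< 3,520 → use Q = 3,520 at tier-2 price)
TC(tier 1 (EOQ₁), Q≈691.8) = $4,773,029.92
TC(tier 2, Q≈3,520.0) = $4,791,668.43
Minimum at tier 1 (EOQ₁): $4,773,029.92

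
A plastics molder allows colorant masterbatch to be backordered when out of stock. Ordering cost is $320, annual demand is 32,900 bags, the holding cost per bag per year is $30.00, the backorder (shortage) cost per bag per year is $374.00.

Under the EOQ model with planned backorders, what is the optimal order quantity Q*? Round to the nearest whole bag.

Basic EOQ = √(2·32,900·320/30) = 837.775
Backorder adjustment √((H+b)/b) = √((30+374)/374) = 1.0393
Q* = 837.775 × 1.0393 ≈ 870.73

871 bags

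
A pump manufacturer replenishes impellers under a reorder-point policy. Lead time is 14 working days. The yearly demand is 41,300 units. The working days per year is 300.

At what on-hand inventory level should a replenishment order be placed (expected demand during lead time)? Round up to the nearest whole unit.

Daily demand d = 41,300 / 300 = 137.667 units/day
Demand during lead time = 137.667 × 14 = 1,927.33
Reorder point = 1,927.33 → round up

1,928 units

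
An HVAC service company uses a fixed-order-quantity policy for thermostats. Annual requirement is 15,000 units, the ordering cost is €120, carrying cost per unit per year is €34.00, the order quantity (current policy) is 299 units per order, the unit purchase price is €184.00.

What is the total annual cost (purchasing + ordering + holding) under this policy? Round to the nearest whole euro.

€2,771,103

Orders/yr = 15,000/299 = 50.167; ordering cost = 50.167 × €120 = €6,020.07
Average inventory = 299/2 = 149.5; holding cost = 149.5 × €34 = €5,083.00
Purchase cost = D·C = 15,000 × 184 = €2,760,000.00
Total = €6,020.07 + €5,083.00 + €2,760,000.00 = €2,771,103.07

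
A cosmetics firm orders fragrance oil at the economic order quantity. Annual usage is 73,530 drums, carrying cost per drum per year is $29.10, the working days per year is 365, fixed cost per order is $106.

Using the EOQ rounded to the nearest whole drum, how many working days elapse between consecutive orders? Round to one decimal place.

3.6 days

EOQ = √(2DS/H) = √(2 × 73,530 × 106 / 29.1)
    = √(535,682.47) ≈ 731.90 → Q = 732 drums
Cycle time = (working days × Q)/D = (365 × 732) / 73,530 = 3.634 days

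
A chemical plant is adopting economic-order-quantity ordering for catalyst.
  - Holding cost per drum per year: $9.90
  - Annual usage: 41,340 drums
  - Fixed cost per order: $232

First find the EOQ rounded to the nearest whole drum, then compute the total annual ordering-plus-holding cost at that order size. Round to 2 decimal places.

$13,780.40

2DS/H = 2·41,340·232/9.9 = 1,937,551.52
EOQ = √1,937,551.52 ≈ 1,391.96 → Q = 1,392 drums
Ordering: D/Q × S = 41,340/1,392 × $232 = $6,890.00
Holding:  Q/2 × H = 1,392/2 × $9.9 = $6,890.40
Total = $6,890.00 + $6,890.40 = $13,780.40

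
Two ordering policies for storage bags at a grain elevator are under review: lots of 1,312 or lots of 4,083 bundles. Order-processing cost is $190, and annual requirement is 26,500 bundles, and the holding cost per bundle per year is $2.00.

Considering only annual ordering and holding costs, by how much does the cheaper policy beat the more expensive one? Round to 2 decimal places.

$166.51

TC(Q) = (D/Q)S + (Q/2)H
TC(1,312) = (26,500/1,312)×190 + (1,312/2)×2 = $5,149.65
TC(4,083) = (26,500/4,083)×190 + (4,083/2)×2 = $5,316.16
|ΔTC| = |$5,149.65 − $5,316.16| = $166.51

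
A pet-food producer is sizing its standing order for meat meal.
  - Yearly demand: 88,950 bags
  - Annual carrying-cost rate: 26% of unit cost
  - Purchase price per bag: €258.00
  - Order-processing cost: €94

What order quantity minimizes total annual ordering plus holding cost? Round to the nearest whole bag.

Holding cost per bag per year: H = 26% × €258 = €67.0800
EOQ = √(2DS/H) = √(2 × 88,950 × 94 / 67.08)
    = √(249,293.38) ≈ 499.29

499 bags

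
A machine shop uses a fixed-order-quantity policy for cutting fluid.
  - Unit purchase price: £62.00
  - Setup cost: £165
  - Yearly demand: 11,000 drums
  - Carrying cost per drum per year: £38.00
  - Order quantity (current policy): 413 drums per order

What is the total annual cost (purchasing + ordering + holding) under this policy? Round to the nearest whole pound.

Annual ordering cost = (D/Q)·S = (11,000/413) × 165 = £4,394.67
Annual holding cost  = (Q/2)·H = (413/2) × 38 = £7,847.00
Purchase cost = D·C = 11,000 × 62 = £682,000.00
Total = £4,394.67 + £7,847.00 + £682,000.00 = £694,241.67

£694,242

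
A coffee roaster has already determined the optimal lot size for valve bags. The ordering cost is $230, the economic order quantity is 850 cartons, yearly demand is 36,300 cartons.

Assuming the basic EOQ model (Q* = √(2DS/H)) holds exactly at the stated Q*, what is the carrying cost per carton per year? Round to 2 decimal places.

EOQ relation: Q² = 2DS/H, so rearrange for the unknown.
H = 2DS / Q² = 2 × 36,300 × 230 / 850² = 23.1114

$23.11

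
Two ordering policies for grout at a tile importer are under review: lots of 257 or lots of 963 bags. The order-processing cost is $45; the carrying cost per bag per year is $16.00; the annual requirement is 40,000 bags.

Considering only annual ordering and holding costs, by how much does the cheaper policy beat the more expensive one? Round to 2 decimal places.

TC(Q) = (D/Q)S + (Q/2)H
TC(257) = (40,000/257)×45 + (257/2)×16 = $9,059.89
TC(963) = (40,000/963)×45 + (963/2)×16 = $9,573.16
Cheaper: Q = 257.  Difference = $513.27

$513.27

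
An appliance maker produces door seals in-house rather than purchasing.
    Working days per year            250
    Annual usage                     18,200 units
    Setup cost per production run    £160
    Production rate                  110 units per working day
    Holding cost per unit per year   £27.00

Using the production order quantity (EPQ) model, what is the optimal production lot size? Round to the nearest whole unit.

799 units

d = 18,200/250 = 72.8000 units/day;  effective holding cost H(1 − d/p) = 27·(1 − 72.8000/110) = 9.13091
Q* = √(2DS / H_eff) = √(2·18,200·160 / 9.13091) ≈ 798.64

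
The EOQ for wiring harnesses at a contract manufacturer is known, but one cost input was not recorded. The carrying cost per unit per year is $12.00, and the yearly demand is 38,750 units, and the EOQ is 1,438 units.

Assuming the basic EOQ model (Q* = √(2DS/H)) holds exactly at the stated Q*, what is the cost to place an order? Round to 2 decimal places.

EOQ relation: Q² = 2DS/H, so rearrange for the unknown.
S = Q²H / (2D) = 1,438² × 12 / (2 × 38,750) = 320.1823

$320.18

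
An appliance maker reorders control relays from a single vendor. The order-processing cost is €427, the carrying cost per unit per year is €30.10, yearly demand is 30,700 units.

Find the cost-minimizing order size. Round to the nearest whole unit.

933 units

2DS/H = 2·30,700·427/30.1 = 871,023.26
EOQ = √871,023.26 ≈ 933.29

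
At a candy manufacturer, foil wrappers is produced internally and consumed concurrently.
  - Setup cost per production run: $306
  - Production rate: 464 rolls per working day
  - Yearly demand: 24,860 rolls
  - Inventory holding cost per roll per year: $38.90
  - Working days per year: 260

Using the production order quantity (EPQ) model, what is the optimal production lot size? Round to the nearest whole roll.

d = 24,860/260 = 95.6154 rolls/day;  effective holding cost H(1 − d/p) = 38.9·(1 − 95.6154/464) = 30.88397
Q* = √(2DS / H_eff) = √(2·24,860·306 / 30.88397) ≈ 701.87

702 rolls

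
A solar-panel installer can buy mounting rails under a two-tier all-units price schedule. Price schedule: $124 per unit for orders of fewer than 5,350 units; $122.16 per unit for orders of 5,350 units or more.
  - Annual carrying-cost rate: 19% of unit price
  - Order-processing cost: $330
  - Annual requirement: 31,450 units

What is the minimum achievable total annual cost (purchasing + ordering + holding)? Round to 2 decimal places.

$3,905,959.73

H₁ = 19%×$124 = $23.5600;  H₂ = 19%×$122.16 = $23.2104
EOQ₁ = √(2×31,450×330/23.5600) = 938.63  (< 5,350, feasible at tier 1)
EOQ₂ = √(2×31,450×330/23.2104) = 945.67  (< 5,350 → use Q = 5,350 at tier-2 price)
TC(tier 1 (EOQ₁), Q≈938.6) = $3,921,914.13
TC(tier 2, Q≈5,350.0) = $3,905,959.73
Minimum at tier 2: $3,905,959.73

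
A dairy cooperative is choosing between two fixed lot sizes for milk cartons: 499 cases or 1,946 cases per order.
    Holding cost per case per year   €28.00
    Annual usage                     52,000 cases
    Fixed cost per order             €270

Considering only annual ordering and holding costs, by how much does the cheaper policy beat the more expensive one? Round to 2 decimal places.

TC(Q) = (D/Q)S + (Q/2)H
TC(499) = (52,000/499)×270 + (499/2)×28 = €35,122.27
TC(1,946) = (52,000/1,946)×270 + (1,946/2)×28 = €34,458.80
Lots of 1,946 are cheaper by €663.47.

€663.47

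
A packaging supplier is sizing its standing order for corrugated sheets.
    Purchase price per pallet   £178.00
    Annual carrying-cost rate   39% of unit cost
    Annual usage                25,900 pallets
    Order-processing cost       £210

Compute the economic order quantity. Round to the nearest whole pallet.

Holding cost per pallet per year: H = 39% × £178 = £69.4200
2DS/H = 2·25,900·210/69.42 = 156,698.36
EOQ = √156,698.36 ≈ 395.85

396 pallets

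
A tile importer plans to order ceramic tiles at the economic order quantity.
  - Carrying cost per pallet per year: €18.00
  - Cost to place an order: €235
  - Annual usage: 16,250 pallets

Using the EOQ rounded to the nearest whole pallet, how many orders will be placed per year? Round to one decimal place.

25.0 orders per year

Optimal lot size Q* = (2 × 16,250 × €235 / €18)^½ ≈ 651.39 → Q = 651
Orders per year = D/Q = 16,250 / 651 = 24.962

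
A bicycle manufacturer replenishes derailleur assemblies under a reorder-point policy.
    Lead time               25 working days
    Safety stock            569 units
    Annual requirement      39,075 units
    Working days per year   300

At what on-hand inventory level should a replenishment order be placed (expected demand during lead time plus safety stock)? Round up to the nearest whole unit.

Daily demand d = 39,075 / 300 = 130.250 units/day
Demand during lead time = 130.250 × 25 = 3,256.25
Reorder point = 3,256.25 + 569 = 3,825.25 → round up

3,826 units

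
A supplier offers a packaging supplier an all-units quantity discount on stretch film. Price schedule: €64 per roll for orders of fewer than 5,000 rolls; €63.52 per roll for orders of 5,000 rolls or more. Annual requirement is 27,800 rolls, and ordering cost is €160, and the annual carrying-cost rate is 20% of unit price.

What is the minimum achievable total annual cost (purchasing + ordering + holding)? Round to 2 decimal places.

€1,789,870.93

H₁ = 20%×€64 = €12.8000;  H₂ = 20%×€63.52 = €12.7040
EOQ₁ = √(2×27,800×160/12.8000) = 833.67  (< 5,000, feasible at tier 1)
EOQ₂ = √(2×27,800×160/12.7040) = 836.81  (< 5,000 → use Q = 5,000 at tier-2 price)
TC(tier 1 (EOQ₁), Q≈833.7) = €1,789,870.93
TC(tier 2, Q≈5,000.0) = €1,798,505.60
Minimum at tier 1 (EOQ₁): €1,789,870.93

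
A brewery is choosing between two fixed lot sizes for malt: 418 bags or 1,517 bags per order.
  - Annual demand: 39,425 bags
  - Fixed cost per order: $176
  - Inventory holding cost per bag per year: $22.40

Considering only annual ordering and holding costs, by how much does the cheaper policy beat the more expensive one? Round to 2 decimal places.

$282.83

TC(Q) = (D/Q)S + (Q/2)H
TC(418) = (39,425/418)×176 + (418/2)×22.4 = $21,281.60
TC(1,517) = (39,425/1,517)×176 + (1,517/2)×22.4 = $21,564.43
Cheaper: Q = 418.  Difference = $282.83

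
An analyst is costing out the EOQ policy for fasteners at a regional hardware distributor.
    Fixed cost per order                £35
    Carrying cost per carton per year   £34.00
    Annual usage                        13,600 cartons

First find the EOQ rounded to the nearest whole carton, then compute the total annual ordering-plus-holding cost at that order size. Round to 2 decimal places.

£5,689.30

EOQ = √(2DS/H) = √(2 × 13,600 × 35 / 34)
    = √(28,000.00) ≈ 167.33 → Q = 167 cartons
Orders/yr = 13,600/167 = 81.437; ordering cost = 81.437 × £35 = £2,850.30
Average inventory = 167/2 = 83.5; holding cost = 83.5 × £34 = £2,839.00
Total = £2,850.30 + £2,839.00 = £5,689.30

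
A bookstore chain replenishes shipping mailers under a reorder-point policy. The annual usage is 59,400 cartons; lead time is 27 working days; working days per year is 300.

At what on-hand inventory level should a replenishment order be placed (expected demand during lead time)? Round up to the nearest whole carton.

Daily demand d = 59,400 / 300 = 198.000 cartons/day
Demand during lead time = 198.000 × 27 = 5,346.00
Reorder point = 5,346.00 → round up

5,346 cartons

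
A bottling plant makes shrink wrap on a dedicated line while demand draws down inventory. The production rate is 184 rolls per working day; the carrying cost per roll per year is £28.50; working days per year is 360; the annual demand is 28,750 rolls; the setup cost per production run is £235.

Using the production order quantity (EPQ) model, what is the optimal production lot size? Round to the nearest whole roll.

d = 28,750/360 = 79.8611 rolls/day;  effective holding cost H(1 − d/p) = 28.5·(1 − 79.8611/184) = 16.13021
Q* = √(2DS / H_eff) = √(2·28,750·235 / 16.13021) ≈ 915.27

915 rolls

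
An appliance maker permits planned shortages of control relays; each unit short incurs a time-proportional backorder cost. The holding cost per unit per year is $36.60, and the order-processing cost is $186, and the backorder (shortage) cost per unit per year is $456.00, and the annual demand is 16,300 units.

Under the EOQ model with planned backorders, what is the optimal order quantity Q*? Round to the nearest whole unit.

Basic EOQ = √(2·16,300·186/36.6) = 407.028
Backorder adjustment √((H+b)/b) = √((36.6+456)/456) = 1.0394
Q* = 407.028 × 1.0394 ≈ 423.05

423 units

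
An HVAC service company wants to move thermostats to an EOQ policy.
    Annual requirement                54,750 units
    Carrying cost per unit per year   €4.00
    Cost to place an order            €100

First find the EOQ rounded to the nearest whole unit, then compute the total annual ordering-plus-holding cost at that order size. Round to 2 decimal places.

Optimal lot size Q* = (2 × 54,750 × €100 / €4)^½ ≈ 1,654.54 → Q = 1,655 units
Annual ordering cost = (D/Q)·S = (54,750/1,655) × 100 = €3,308.16
Annual holding cost  = (Q/2)·H = (1,655/2) × 4 = €3,310.00
Total = €3,308.16 + €3,310.00 = €6,618.16

€6,618.16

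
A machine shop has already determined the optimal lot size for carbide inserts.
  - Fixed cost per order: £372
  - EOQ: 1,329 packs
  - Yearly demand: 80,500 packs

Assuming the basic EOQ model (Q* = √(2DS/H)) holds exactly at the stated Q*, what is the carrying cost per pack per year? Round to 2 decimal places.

£33.91

Since Q* = (2DS/H)^½, squaring gives Q*²·H = 2DS.
H = 2DS / Q² = 2 × 80,500 × 372 / 1,329² = 33.9093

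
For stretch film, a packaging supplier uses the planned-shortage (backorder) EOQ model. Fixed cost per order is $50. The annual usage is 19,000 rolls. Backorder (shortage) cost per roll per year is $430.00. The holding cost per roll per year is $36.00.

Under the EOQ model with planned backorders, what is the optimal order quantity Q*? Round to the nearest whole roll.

239 rolls

Q* = √(2DS/H) · √((H + b)/b)
   = √(2 × 19,000 × 50 / 36) · √((36 + 430) / 430)
   = 229.734 × 1.0410 ≈ 239.16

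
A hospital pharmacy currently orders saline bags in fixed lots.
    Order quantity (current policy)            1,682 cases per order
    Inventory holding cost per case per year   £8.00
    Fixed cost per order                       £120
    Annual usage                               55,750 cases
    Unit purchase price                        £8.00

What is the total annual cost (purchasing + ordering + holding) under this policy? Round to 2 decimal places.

Annual ordering cost = (D/Q)·S = (55,750/1,682) × 120 = £3,977.41
Annual holding cost  = (Q/2)·H = (1,682/2) × 8 = £6,728.00
Purchase cost = D·C = 55,750 × 8 = £446,000.00
Total = £3,977.41 + £6,728.00 + £446,000.00 = £456,705.41

£456,705.41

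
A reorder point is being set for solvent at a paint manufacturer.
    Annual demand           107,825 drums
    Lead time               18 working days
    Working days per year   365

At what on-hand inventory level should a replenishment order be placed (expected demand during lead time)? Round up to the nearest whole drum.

Daily demand d = 107,825 / 365 = 295.411 drums/day
Demand during lead time = 295.411 × 18 = 5,317.40
Reorder point = 5,317.40 → round up

5,318 drums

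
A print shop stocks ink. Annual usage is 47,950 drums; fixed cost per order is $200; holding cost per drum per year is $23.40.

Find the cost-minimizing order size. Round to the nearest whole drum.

905 drums

Optimal lot size Q* = (2 × 47,950 × $200 / $23.4)^½ ≈ 905.35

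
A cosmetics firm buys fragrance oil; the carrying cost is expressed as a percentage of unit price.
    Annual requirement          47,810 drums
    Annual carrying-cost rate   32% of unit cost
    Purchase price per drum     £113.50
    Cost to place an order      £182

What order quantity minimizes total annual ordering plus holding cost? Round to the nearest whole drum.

Carrying cost H = £113.5 × 32% = £36.3200/drum/yr
EOQ = √(2DS/H) = √(2 × 47,810 × 182 / 36.32)
    = √(479,153.08) ≈ 692.21

692 drums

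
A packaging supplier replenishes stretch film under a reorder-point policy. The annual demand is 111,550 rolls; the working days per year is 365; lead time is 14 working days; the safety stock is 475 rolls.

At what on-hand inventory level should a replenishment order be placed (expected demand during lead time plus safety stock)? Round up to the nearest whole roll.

4,754 rolls

Daily demand d = 111,550 / 365 = 305.616 rolls/day
Demand during lead time = 305.616 × 14 = 4,278.63
Reorder point = 4,278.63 + 475 = 4,753.63 → round up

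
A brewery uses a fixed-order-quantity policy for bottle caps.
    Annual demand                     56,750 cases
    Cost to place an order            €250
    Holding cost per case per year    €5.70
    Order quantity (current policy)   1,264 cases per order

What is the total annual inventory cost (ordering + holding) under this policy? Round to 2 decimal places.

€14,826.69

Ordering: D/Q × S = 56,750/1,264 × €250 = €11,224.29
Holding:  Q/2 × H = 1,264/2 × €5.7 = €3,602.40
Total = €11,224.29 + €3,602.40 = €14,826.69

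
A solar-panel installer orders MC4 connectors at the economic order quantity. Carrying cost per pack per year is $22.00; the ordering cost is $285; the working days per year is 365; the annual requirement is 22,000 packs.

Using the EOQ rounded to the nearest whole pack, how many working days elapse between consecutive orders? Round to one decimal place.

12.5 days

Optimal lot size Q* = (2 × 22,000 × $285 / $22)^½ ≈ 754.98 → Q = 755 packs
Cycle time = (working days × Q)/D = (365 × 755) / 22,000 = 12.526 days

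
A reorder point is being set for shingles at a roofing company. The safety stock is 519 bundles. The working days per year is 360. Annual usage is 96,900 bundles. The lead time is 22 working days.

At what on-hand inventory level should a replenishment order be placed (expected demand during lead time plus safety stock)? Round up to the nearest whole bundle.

Daily demand d = 96,900 / 360 = 269.167 bundles/day
Demand during lead time = 269.167 × 22 = 5,921.67
Reorder point = 5,921.67 + 519 = 6,440.67 → round up

6,441 bundles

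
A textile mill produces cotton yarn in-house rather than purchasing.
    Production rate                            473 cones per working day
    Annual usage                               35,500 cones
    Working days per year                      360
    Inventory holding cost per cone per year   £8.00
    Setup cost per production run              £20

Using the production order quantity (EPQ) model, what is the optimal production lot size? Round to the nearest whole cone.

474 cones

Daily demand d = 35,500/360 = 98.611; p = 473; 1 − d/p = 0.79152
EPQ = √(2DS / (H(1 − d/p)))
    = √(2 × 35,500 × 20 / (8 × 0.79152)) ≈ 473.55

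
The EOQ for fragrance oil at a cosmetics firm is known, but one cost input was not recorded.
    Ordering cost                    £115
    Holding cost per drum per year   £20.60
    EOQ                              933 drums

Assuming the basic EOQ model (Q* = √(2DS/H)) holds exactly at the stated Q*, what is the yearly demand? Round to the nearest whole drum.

EOQ relation: Q² = 2DS/H, so rearrange for the unknown.
D = Q²H / (2S) = 933² × 20.6 / (2 × 115) = 77,965.54

77,966 drums per year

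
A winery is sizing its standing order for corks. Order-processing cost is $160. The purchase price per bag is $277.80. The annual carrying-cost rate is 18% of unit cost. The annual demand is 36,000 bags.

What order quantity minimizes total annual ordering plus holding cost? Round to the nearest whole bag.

H = i·C = 0.18 × $277.8 = $50.0040 per bag-year
2DS/H = 2·36,000·160/50.004 = 230,381.57
EOQ = √230,381.57 ≈ 479.98

480 bags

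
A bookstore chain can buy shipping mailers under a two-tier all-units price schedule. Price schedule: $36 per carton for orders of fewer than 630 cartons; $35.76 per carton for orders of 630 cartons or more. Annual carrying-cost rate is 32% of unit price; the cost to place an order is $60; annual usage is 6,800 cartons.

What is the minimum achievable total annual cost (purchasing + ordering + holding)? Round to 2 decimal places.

$247,420.23

H₁ = 32%×$36 = $11.5200;  H₂ = 32%×$35.76 = $11.4432
EOQ₁ = √(2×6,800×60/11.5200) = 266.15  (< 630, feasible at tier 1)
EOQ₂ = √(2×6,800×60/11.4432) = 267.04  (< 630 → use Q = 630 at tier-2 price)
TC(tier 1 (EOQ₁), Q≈266.1) = $247,865.99
TC(tier 2, Q≈630.0) = $247,420.23
Minimum at tier 2: $247,420.23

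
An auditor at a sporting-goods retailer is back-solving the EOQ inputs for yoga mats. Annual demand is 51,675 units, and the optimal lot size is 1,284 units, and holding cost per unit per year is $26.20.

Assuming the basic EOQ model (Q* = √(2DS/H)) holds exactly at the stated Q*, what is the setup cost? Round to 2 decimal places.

EOQ relation: Q² = 2DS/H, so rearrange for the unknown.
S = Q²H / (2D) = 1,284² × 26.2 / (2 × 51,675) = 417.9467

$417.95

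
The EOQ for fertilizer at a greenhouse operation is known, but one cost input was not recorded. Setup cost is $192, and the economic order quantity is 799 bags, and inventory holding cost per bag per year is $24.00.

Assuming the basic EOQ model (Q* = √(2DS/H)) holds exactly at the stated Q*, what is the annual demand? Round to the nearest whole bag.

Since Q* = (2DS/H)^½, squaring gives Q*²·H = 2DS.
D = Q²H / (2S) = 799² × 24 / (2 × 192) = 39,900.06

39,900 bags per year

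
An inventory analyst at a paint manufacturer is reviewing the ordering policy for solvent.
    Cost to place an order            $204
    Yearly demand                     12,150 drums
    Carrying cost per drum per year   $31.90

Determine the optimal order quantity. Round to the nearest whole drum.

394 drums

Optimal lot size Q* = (2 × 12,150 × $204 / $31.9)^½ ≈ 394.21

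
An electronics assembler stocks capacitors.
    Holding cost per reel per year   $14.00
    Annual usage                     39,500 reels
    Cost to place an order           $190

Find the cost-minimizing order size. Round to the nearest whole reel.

1,035 reels

2DS/H = 2·39,500·190/14 = 1,072,142.86
EOQ = √1,072,142.86 ≈ 1,035.44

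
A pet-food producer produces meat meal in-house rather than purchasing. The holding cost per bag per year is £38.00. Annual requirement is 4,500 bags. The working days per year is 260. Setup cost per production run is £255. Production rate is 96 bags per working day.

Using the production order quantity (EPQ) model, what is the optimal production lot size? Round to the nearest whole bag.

271 bags

d = 4,500/260 = 17.3077 bags/day;  effective holding cost H(1 − d/p) = 38·(1 − 17.3077/96) = 31.14904
Q* = √(2DS / H_eff) = √(2·4,500·255 / 31.14904) ≈ 271.44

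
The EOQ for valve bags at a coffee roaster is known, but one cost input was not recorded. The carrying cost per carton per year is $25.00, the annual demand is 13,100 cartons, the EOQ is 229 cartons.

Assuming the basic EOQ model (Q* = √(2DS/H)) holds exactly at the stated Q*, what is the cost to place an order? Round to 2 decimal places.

$50.04

EOQ relation: Q² = 2DS/H, so rearrange for the unknown.
S = Q²H / (2D) = 229² × 25 / (2 × 13,100) = 50.0391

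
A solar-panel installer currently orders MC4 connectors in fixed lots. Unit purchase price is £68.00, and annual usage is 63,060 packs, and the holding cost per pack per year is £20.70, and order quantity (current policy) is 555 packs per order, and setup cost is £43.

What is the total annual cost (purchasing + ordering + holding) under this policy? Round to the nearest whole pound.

£4,298,710

Orders/yr = 63,060/555 = 113.622; ordering cost = 113.622 × £43 = £4,885.73
Average inventory = 555/2 = 277.5; holding cost = 277.5 × £20.7 = £5,744.25
Purchase cost = D·C = 63,060 × 68 = £4,288,080.00
Total = £4,885.73 + £5,744.25 + £4,288,080.00 = £4,298,709.98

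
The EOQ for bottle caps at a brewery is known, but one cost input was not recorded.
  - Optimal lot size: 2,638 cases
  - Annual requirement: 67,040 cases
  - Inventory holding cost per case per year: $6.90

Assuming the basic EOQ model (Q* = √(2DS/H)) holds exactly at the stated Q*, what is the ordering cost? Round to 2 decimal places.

$358.13

EOQ relation: Q² = 2DS/H, so rearrange for the unknown.
S = Q²H / (2D) = 2,638² × 6.9 / (2 × 67,040) = 358.1250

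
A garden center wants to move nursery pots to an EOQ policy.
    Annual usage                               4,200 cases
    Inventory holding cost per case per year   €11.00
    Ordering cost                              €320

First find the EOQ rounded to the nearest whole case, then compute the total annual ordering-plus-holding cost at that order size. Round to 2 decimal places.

€5,437.65

EOQ = √(2DS/H) = √(2 × 4,200 × 320 / 11)
    = √(244,363.64) ≈ 494.33 → Q = 494 cases
Ordering: D/Q × S = 4,200/494 × €320 = €2,720.65
Holding:  Q/2 × H = 494/2 × €11 = €2,717.00
Total = €2,720.65 + €2,717.00 = €5,437.65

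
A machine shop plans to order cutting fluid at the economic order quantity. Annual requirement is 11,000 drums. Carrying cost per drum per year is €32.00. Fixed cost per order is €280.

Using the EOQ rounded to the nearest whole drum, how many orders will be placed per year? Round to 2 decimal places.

25.06 orders per year

2DS/H = 2·11,000·280/32 = 192,500.00
EOQ = √192,500.00 ≈ 438.75 → Q = 439
Orders per year = D/Q = 11,000 / 439 = 25.057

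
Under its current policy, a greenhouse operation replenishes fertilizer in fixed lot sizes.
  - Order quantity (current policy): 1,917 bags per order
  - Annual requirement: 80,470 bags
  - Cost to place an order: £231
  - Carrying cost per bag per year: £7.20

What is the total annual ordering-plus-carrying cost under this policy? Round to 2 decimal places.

Annual ordering cost = (D/Q)·S = (80,470/1,917) × 231 = £9,696.70
Annual holding cost  = (Q/2)·H = (1,917/2) × 7.2 = £6,901.20
Total = £9,696.70 + £6,901.20 = £16,597.90

£16,597.90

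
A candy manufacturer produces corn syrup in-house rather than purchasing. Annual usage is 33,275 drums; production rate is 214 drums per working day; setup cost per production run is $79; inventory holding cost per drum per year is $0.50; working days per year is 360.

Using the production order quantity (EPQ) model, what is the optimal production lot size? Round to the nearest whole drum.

4,302 drums

d = 33,275/360 = 92.4306 drums/day;  effective holding cost H(1 − d/p) = 0.5·(1 − 92.4306/214) = 0.28404
Q* = √(2DS / H_eff) = √(2·33,275·79 / 0.28404) ≈ 4,302.27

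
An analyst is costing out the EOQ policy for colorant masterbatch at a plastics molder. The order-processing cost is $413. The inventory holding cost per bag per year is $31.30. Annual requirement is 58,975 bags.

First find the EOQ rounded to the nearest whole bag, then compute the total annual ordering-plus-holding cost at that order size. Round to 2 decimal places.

Q* = √(2·D·S / H) = √(2·58,975·413 / 31.3) = √1,556,337.1 ≈ 1,247.53 → Q = 1,248 bags
Annual ordering cost = (D/Q)·S = (58,975/1,248) × 413 = $19,516.57
Annual holding cost  = (Q/2)·H = (1,248/2) × 31.3 = $19,531.20
Total = $19,516.57 + $19,531.20 = $39,047.77

$39,047.77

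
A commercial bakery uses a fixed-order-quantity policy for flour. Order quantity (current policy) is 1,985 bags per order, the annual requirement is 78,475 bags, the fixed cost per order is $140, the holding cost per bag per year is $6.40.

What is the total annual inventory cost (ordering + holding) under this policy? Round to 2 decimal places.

Annual ordering cost = (D/Q)·S = (78,475/1,985) × 140 = $5,534.76
Annual holding cost  = (Q/2)·H = (1,985/2) × 6.4 = $6,352.00
Total = $5,534.76 + $6,352.00 = $11,886.76

$11,886.76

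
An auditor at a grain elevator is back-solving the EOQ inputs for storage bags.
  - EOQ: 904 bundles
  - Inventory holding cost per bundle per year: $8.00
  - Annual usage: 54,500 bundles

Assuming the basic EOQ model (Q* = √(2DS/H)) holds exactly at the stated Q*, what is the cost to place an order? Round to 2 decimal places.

Since Q* = (2DS/H)^½, squaring gives Q*²·H = 2DS.
S = Q²H / (2D) = 904² × 8 / (2 × 54,500) = 59.9792

$59.98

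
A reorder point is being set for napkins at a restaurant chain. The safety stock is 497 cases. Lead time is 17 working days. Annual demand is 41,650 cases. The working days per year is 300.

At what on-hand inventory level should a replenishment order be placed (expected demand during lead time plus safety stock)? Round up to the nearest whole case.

Daily demand d = 41,650 / 300 = 138.833 cases/day
Demand during lead time = 138.833 × 17 = 2,360.17
Reorder point = 2,360.17 + 497 = 2,857.17 → round up

2,858 cases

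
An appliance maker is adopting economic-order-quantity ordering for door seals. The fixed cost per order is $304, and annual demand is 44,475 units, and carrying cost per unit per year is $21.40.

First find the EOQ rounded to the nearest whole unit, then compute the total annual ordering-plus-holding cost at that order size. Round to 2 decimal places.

$24,055.63

Q* = √(2·D·S / H) = √(2·44,475·304 / 21.4) = √1,263,588.8 ≈ 1,124.09 → Q = 1,124 units
Orders/yr = 44,475/1,124 = 39.569; ordering cost = 39.569 × $304 = $12,028.83
Average inventory = 1,124/2 = 562; holding cost = 562 × $21.4 = $12,026.80
Total = $12,028.83 + $12,026.80 = $24,055.63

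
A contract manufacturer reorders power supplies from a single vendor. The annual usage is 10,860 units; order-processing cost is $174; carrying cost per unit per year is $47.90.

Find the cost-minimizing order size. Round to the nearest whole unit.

EOQ = √(2DS/H) = √(2 × 10,860 × 174 / 47.9)
    = √(78,899.37) ≈ 280.89

281 units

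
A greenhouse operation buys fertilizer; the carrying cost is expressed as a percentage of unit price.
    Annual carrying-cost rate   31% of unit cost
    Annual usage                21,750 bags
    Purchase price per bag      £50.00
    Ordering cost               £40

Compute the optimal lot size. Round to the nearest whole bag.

335 bags

Carrying cost H = £50 × 31% = £15.5000/bag/yr
Optimal lot size Q* = (2 × 21,750 × £40 / £15.5)^½ ≈ 335.05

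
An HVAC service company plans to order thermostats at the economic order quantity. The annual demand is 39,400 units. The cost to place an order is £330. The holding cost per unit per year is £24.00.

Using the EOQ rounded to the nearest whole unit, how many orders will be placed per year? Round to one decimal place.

Optimal lot size Q* = (2 × 39,400 × £330 / £24)^½ ≈ 1,040.91 → Q = 1,041
N = D/Q = 39,400/1,041 ≈ 37.848 orders/yr

37.8 orders per year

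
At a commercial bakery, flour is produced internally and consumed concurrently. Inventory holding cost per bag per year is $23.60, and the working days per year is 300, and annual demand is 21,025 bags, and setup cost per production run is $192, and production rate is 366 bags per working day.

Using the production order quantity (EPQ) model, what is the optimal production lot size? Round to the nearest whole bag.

650 bags

d = 21,025/300 = 70.0833 bags/day;  effective holding cost H(1 − d/p) = 23.6·(1 − 70.0833/366) = 19.08097
Q* = √(2DS / H_eff) = √(2·21,025·192 / 19.08097) ≈ 650.48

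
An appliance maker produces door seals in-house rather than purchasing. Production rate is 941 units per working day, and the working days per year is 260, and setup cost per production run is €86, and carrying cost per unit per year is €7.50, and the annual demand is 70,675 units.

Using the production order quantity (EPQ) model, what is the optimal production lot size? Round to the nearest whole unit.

d = 70,675/260 = 271.8269 units/day;  effective holding cost H(1 − d/p) = 7.5·(1 − 271.8269/941) = 5.33347
Q* = √(2DS / H_eff) = √(2·70,675·86 / 5.33347) ≈ 1,509.70

1,510 units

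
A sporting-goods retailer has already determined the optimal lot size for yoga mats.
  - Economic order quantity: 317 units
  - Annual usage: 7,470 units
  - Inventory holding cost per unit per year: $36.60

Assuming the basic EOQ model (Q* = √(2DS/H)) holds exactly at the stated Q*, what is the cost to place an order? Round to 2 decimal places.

$246.18

EOQ relation: Q² = 2DS/H, so rearrange for the unknown.
S = Q²H / (2D) = 317² × 36.6 / (2 × 7,470) = 246.1779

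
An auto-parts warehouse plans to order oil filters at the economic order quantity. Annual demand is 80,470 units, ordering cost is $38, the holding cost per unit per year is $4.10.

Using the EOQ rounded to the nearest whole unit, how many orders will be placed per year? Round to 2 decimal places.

65.90 orders per year

Optimal lot size Q* = (2 × 80,470 × $38 / $4.1)^½ ≈ 1,221.33 → Q = 1,221
Orders per year = D/Q = 80,470 / 1,221 = 65.905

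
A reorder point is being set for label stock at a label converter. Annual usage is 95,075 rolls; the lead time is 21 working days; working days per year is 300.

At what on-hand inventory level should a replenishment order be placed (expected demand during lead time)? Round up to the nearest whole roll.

6,656 rolls

Daily demand d = 95,075 / 300 = 316.917 rolls/day
Demand during lead time = 316.917 × 21 = 6,655.25
Reorder point = 6,655.25 → round up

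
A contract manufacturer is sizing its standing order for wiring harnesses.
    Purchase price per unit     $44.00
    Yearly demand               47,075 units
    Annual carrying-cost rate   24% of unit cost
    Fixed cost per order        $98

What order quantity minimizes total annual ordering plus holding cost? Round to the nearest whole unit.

Carrying cost H = $44 × 24% = $10.5600/unit/yr
Q* = √(2·D·S / H) = √(2·47,075·98 / 10.56) = √873,740.5 ≈ 934.74

935 units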